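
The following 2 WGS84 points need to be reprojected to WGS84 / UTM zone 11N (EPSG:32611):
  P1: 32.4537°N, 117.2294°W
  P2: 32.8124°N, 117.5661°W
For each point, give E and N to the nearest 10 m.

UTM zone 11N: λ₀ = -117°, k₀ = 0.9996.
P1 (32.4537°, -117.2294°) → (478439.296, 3590749.882) m.
P2 (32.8124°, -117.5661°) → (447005.307, 3630631.773) m.

P1: E 478440 m, N 3590750 m; P2: E 447010 m, N 3630630 m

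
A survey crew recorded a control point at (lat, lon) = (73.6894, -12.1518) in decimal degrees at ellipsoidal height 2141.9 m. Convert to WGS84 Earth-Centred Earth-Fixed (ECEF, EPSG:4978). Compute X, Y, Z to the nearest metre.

X 1757139 m, Y -378360 m, Z 6101349 m

WGS84: a = 6378137 m, e² = 0.006694380; N(φ) = a/√(1−e²sin²φ) = 6397893.395 m.
X = (N+h)·cosφ·cosλ = 1757139.204 m; Y = (N+h)·cosφ·sinλ = -378359.934 m; Z = (N(1−e²)+h)·sinφ = 6101349.151 m.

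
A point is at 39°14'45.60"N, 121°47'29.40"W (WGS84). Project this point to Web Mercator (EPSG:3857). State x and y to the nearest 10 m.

x -13557770 m, y 4756970 m

Web Mercator is spherical with R = a = 6378137 m.
x = R·λ = 6378137 × -2.125662676 = -13557767.763 m.
y = R·ln tan(π/4 + φ/2) = 6378137 × 0.745824442 = 4756970.470 m.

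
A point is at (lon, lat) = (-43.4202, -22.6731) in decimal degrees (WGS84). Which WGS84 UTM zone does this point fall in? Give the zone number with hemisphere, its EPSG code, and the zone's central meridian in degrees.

Zone 23S (EPSG:32723), central meridian -45°

UTM zone = ⌊(λ + 180)/6⌋ + 1; -43.4202° ∈ [-48°, -42°) → zone 23.
Hemisphere: S (φ < 0).
Central meridian λ₀ = 6×23 − 183 = -45°.
EPSG code: 32723.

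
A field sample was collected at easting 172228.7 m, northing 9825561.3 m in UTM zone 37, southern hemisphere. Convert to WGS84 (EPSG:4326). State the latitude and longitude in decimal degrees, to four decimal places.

Zone 37S: λ₀ = 39°, k₀ = 0.9996, false easting 500000 m, false northing 10000000 m.
Meridian distance M = (N − FN)/k₀ = -174508.5 m.
Inverse transverse Mercator on WGS84 gives φ = -1.57609977°, λ = 36.05459965°.

lat -1.5761°, lon 36.0546°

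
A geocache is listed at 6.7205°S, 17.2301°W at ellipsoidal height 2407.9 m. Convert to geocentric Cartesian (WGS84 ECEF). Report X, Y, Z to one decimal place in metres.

WGS84: a = 6378137 m, e² = 0.006694380; N(φ) = a/√(1−e²sin²φ) = 6378429.395 m.
X = (N+h)·cosφ·cosλ = 6052607.545 m; Y = (N+h)·cosφ·sinλ = -1877079.967 m; Z = (N(1−e²)+h)·sinφ = -741727.397 m.

X 6052607.5 m, Y -1877080.0 m, Z -741727.4 m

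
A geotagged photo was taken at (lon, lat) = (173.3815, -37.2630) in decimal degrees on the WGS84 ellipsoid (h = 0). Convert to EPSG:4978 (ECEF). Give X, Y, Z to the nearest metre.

X -5048503 m, Y 585784 m, Z -3840663 m

WGS84: a = 6378137 m, e² = 0.006694380; N(φ) = a/√(1−e²sin²φ) = 6385977.907 m.
X = (N+h)·cosφ·cosλ = -5048503.079 m; Y = (N+h)·cosφ·sinλ = 585783.711 m; Z = (N(1−e²)+h)·sinφ = -3840663.152 m.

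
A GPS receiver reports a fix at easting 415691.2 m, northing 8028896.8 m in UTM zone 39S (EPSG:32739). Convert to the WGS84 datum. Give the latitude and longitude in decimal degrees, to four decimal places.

Zone 39S: λ₀ = 51°, k₀ = 0.9996, false easting 500000 m, false northing 10000000 m.
Meridian distance M = (N − FN)/k₀ = -1971892.0 m.
Inverse transverse Mercator on WGS84 gives φ = -17.82590031°, λ = 50.20439983°.

lat -17.8259°, lon 50.2044°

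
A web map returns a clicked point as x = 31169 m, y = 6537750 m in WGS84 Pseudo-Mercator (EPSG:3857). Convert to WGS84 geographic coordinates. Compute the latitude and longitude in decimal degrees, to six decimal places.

lat 50.525297°, lon 0.279996°

R = 6378137 m. λ = x/R = 0.27999589°.
φ = 2·arctan(exp(y/R)) − 90° = 2·arctan(2.78717) − 90° = 50.52529723°.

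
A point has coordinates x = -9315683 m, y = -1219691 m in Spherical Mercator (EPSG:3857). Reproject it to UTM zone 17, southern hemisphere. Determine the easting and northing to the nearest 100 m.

E 206600 m, N 8794800 m

Web Mercator inverse (R = 6378137 m) → φ = -10.89049586°, λ = -83.68420421°.
UTM 17S forward: E = 206559.156 m, N = 8794829.096 m.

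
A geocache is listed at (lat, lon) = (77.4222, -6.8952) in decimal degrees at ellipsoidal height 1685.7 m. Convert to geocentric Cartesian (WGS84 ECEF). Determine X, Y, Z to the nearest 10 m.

WGS84: a = 6378137 m, e² = 0.006694380; N(φ) = a/√(1−e²sin²φ) = 6398571.222 m.
X = (N+h)·cosφ·cosλ = 1383672.095 m; Y = (N+h)·cosφ·sinλ = -167325.107 m; Z = (N(1−e²)+h)·sinφ = 6204852.016 m.

X 1383670 m, Y -167330 m, Z 6204850 m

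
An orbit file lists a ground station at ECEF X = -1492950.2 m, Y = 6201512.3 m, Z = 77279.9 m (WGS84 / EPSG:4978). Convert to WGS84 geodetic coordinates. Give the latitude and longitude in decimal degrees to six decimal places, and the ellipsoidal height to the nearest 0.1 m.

lat 0.698800°, lon 103.535800°, h 1021.8 m

λ = atan2(Y, X) = 103.53579991°; p = √(X²+Y²) = 6378687.6 m.
Bowring's method on WGS84 (a = 6378137 m, b = 6356752.314 m) gives φ = 0.69880010°, h = 1021.842 m.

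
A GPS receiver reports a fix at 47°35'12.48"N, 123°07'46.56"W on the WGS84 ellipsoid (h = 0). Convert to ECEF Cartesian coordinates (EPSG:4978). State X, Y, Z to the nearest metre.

X -2355427 m, Y -3609140 m, Z 4686012 m

WGS84: a = 6378137 m, e² = 0.006694380; N(φ) = a/√(1−e²sin²φ) = 6389805.915 m.
X = (N+h)·cosφ·cosλ = -2355426.887 m; Y = (N+h)·cosφ·sinλ = -3609140.487 m; Z = (N(1−e²)+h)·sinφ = 4686012.170 m.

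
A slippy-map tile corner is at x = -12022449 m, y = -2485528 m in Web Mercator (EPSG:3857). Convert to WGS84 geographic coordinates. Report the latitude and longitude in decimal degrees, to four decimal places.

lat -21.7833°, lon -107.9995°

R = 6378137 m. λ = x/R = -107.99949689°.
φ = 2·arctan(exp(y/R)) − 90° = 2·arctan(0.67726) − 90° = -21.78330326°.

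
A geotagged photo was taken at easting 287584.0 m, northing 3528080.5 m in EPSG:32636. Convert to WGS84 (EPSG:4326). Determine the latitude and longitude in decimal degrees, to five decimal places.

Zone 36N: λ₀ = 33°, k₀ = 0.9996, false easting 500000 m.
Meridian distance M = (N − FN)/k₀ = 3529492.3 m.
Inverse transverse Mercator on WGS84 gives φ = 31.86870012°, λ = 30.75459953°.

lat 31.86870°, lon 30.75460°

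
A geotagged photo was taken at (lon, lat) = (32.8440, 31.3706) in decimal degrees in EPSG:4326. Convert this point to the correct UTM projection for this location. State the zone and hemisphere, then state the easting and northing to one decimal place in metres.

Zone 36N: E 485165.2 m, N 3470685.4 m

Longitude 32.8440° lies in the 6° band [30°, 36°), giving zone 36; latitude is north of the equator, so 36N.
Zone 36 central meridian λ₀ = 6×36 − 183 = 33°; Δλ = -0.1560°.
Transverse Mercator on WGS84 with k₀ = 0.9996 gives E = 485165.192 m, N = 3470685.418 m.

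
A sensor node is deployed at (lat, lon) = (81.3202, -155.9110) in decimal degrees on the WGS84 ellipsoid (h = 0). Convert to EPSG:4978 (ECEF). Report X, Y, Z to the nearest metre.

X -881603 m, Y -394157 m, Z 6283467 m

WGS84: a = 6378137 m, e² = 0.006694380; N(φ) = a/√(1−e²sin²φ) = 6399102.549 m.
X = (N+h)·cosφ·cosλ = -881602.715 m; Y = (N+h)·cosφ·sinλ = -394156.847 m; Z = (N(1−e²)+h)·sinφ = 6283467.202 m.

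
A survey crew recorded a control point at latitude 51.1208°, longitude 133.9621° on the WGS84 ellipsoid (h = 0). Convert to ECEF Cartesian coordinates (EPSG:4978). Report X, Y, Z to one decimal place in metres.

X -2784766.6 m, Y 2887530.2 m, Z 4941991.0 m

WGS84: a = 6378137 m, e² = 0.006694380; N(φ) = a/√(1−e²sin²φ) = 6391114.261 m.
X = (N+h)·cosφ·cosλ = -2784766.624 m; Y = (N+h)·cosφ·sinλ = 2887530.231 m; Z = (N(1−e²)+h)·sinφ = 4941990.998 m.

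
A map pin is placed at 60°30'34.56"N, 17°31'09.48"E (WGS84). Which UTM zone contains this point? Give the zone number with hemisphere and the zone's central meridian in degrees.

UTM zone = ⌊(λ + 180)/6⌋ + 1; 17.5193° ∈ [12°, 18°) → zone 33.
Hemisphere: N (φ ≥ 0).
Central meridian λ₀ = 6×33 − 183 = 15°.

Zone 33N, central meridian 15°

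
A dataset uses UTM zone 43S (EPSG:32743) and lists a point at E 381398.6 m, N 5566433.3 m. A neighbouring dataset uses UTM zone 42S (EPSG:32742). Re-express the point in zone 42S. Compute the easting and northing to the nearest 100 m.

UTM 43S → geographic: φ = -40.04400007°, λ = 73.60970015°.
UTM 42S (λ₀ = 69°) forward: E = 893303.608 m, N = 5557167.978 m.

E 893300 m, N 5557200 m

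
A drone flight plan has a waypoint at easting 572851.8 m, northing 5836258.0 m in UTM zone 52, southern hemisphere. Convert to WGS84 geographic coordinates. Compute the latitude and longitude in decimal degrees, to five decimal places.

Zone 52S: λ₀ = 129°, k₀ = 0.9996, false easting 500000 m, false northing 10000000 m.
Meridian distance M = (N − FN)/k₀ = -4165408.2 m.
Inverse transverse Mercator on WGS84 gives φ = -37.61790032°, λ = 129.82550027°.

lat -37.61790°, lon 129.82550°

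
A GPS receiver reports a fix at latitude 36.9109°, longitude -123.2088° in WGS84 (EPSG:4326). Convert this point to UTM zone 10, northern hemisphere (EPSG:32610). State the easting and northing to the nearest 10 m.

E 481400 m, N 4085010 m

Zone 10 central meridian λ₀ = 6×10 − 183 = -123°; Δλ = -0.2088°.
Transverse Mercator on WGS84 with k₀ = 0.9996 gives E = 481400.131 m, N = 4085008.646 m.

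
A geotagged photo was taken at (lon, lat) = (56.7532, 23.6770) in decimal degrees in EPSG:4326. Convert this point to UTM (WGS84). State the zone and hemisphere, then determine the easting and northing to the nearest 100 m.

Zone 40N: E 474800 m, N 2618500 m

Longitude 56.7532° lies in the 6° band [54°, 60°), giving zone 40; latitude is north of the equator, so 40N.
Zone 40 central meridian λ₀ = 6×40 − 183 = 57°; Δλ = -0.2468°.
Transverse Mercator on WGS84 with k₀ = 0.9996 gives E = 474835.399 m, N = 2618488.459 m.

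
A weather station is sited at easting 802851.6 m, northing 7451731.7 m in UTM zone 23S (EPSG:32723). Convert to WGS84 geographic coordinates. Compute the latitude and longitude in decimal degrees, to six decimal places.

Zone 23S: λ₀ = -45°, k₀ = 0.9996, false easting 500000 m, false northing 10000000 m.
Meridian distance M = (N − FN)/k₀ = -2549288.0 m.
Inverse transverse Mercator on WGS84 gives φ = -23.01529982°, λ = -42.04540013°.

lat -23.015300°, lon -42.045400°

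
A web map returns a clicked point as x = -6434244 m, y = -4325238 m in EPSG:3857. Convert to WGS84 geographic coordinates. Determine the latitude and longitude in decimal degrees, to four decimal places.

R = 6378137 m. λ = x/R = -57.79979727°.
φ = 2·arctan(exp(y/R)) − 90° = 2·arctan(0.50756) − 90° = -36.17869885°.

lat -36.1787°, lon -57.7998°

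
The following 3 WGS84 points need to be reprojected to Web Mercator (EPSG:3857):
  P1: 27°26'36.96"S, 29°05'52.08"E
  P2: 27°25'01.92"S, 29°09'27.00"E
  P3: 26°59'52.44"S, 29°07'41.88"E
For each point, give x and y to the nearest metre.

Web Mercator: x = R·λ, y = R·ln tan(π/4+φ/2), R = 6378137 m.
P1 (-27.4436°, 29.0978°) → (3239152.279, -3179003.869) m.
P2 (-27.4172°, 29.1575°) → (3245798.053, -3175692.771) m.
P3 (-26.9979°, 29.1283°) → (3242547.524, -3123209.384) m.

P1: x 3239152 m, y -3179004 m; P2: x 3245798 m, y -3175693 m; P3: x 3242548 m, y -3123209 m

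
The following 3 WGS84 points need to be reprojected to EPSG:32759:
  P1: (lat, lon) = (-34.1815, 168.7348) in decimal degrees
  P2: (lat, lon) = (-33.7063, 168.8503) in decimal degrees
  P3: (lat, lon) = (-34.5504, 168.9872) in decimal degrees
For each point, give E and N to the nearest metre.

UTM zone 59S: λ₀ = 171°, k₀ = 0.9996.
P1 (-34.1815°, 168.7348°) → (291239.431, 6215400.198) m.
P2 (-33.7063°, 168.8503°) → (300781.154, 6268333.582) m.
P3 (-34.5504°, 168.9872°) → (315316.038, 6174973.812) m.

P1: E 291239 m, N 6215400 m; P2: E 300781 m, N 6268334 m; P3: E 315316 m, N 6174974 m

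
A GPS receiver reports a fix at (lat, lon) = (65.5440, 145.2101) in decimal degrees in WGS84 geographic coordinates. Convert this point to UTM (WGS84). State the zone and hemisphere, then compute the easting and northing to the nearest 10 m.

Longitude 145.2101° lies in the 6° band [144°, 150°), giving zone 55; latitude is north of the equator, so 55N.
Zone 55 central meridian λ₀ = 6×55 − 183 = 147°; Δλ = -1.7899°.
Transverse Mercator on WGS84 with k₀ = 0.9996 gives E = 417323.504 m, N = 7270260.172 m.

Zone 55N: E 417320 m, N 7270260 m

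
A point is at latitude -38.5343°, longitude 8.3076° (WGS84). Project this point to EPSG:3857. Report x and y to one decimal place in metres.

x 924797.8 m, y -4655181.9 m

Web Mercator is spherical with R = a = 6378137 m.
x = R·λ = 6378137 × 0.144994973 = 924797.802 m.
y = R·ln tan(π/4 + φ/2) = 6378137 × -0.729865459 = -4655181.888 m.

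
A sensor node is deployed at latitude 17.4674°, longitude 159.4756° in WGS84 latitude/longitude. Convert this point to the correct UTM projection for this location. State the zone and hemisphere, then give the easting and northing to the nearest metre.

Zone 57N: E 550498 m, N 1931325 m

Longitude 159.4756° lies in the 6° band [156°, 162°), giving zone 57; latitude is north of the equator, so 57N.
Zone 57 central meridian λ₀ = 6×57 − 183 = 159°; Δλ = +0.4756°.
Transverse Mercator on WGS84 with k₀ = 0.9996 gives E = 550497.720 m, N = 1931325.261 m.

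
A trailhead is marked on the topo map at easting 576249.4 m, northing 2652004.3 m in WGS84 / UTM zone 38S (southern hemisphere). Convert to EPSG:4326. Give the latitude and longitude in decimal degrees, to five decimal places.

lat -66.24270°, lon 46.69630°

Zone 38S: λ₀ = 45°, k₀ = 0.9996, false easting 500000 m, false northing 10000000 m.
Meridian distance M = (N − FN)/k₀ = -7350936.1 m.
Inverse transverse Mercator on WGS84 gives φ = -66.24270020°, λ = 46.69630110°.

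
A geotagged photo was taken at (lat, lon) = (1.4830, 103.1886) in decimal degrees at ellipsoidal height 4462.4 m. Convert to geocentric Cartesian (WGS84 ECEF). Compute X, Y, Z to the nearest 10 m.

X -1455750 m, Y 6212190 m, Z 164080 m

WGS84: a = 6378137 m, e² = 0.006694380; N(φ) = a/√(1−e²sin²φ) = 6378151.299 m.
X = (N+h)·cosφ·cosλ = -1455751.213 m; Y = (N+h)·cosφ·sinλ = 6212186.428 m; Z = (N(1−e²)+h)·sinφ = 164079.198 m.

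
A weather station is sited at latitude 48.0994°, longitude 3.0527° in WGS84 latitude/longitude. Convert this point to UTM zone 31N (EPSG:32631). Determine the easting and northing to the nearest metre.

Zone 31 central meridian λ₀ = 6×31 − 183 = 3°; Δλ = +0.0527°.
Transverse Mercator on WGS84 with k₀ = 0.9996 gives E = 503923.625 m, N = 5327349.561 m.

E 503924 m, N 5327350 m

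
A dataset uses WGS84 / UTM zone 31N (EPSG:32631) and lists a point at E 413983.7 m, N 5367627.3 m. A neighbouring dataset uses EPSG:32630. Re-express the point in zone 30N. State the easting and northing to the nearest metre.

E 857547 m, N 5378281 m

UTM 31N → geographic: φ = 48.45590013°, λ = 1.83660038°.
UTM 30N (λ₀ = -3°) forward: E = 857547.389 m, N = 5378281.205 m.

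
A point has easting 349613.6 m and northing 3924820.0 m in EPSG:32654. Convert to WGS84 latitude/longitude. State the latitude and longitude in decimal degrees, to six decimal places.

Zone 54N: λ₀ = 141°, k₀ = 0.9996, false easting 500000 m.
Meridian distance M = (N − FN)/k₀ = 3926390.6 m.
Inverse transverse Mercator on WGS84 gives φ = 35.45550033°, λ = 139.34279967°.

lat 35.455500°, lon 139.342800°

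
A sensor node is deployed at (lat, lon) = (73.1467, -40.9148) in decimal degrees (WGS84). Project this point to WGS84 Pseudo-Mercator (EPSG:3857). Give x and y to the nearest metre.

Web Mercator is spherical with R = a = 6378137 m.
x = R·λ = 6378137 × -0.714097973 = -4554614.702 m.
y = R·ln tan(π/4 + φ/2) = 6378137 × 1.909580914 = 12179568.684 m.

x -4554615 m, y 12179569 m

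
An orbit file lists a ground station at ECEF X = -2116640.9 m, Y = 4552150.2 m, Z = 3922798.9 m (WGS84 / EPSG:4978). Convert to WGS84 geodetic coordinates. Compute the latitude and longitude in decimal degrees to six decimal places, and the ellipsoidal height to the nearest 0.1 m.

lat 38.191100°, lon 114.937300°, h 1070.1 m

λ = atan2(Y, X) = 114.93730021°; p = √(X²+Y²) = 5020183.3 m.
Bowring's method on WGS84 (a = 6378137 m, b = 6356752.314 m) gives φ = 38.19109989°, h = 1070.129 m.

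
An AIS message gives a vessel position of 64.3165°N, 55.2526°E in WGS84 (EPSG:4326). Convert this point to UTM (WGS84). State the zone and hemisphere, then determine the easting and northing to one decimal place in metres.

Zone 40N: E 415507.1 m, N 7133444.7 m

Longitude 55.2526° lies in the 6° band [54°, 60°), giving zone 40; latitude is north of the equator, so 40N.
Zone 40 central meridian λ₀ = 6×40 − 183 = 57°; Δλ = -1.7474°.
Transverse Mercator on WGS84 with k₀ = 0.9996 gives E = 415507.126 m, N = 7133444.658 m.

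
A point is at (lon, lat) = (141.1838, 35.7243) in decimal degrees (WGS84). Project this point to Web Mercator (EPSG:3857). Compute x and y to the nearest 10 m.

Web Mercator is spherical with R = a = 6378137 m.
x = R·λ = 6378137 × 2.464122160 = 15716508.724 m.
y = R·ln tan(π/4 + φ/2) = 6378137 × 0.668338026 = 4262751.490 m.

x 15716510 m, y 4262750 m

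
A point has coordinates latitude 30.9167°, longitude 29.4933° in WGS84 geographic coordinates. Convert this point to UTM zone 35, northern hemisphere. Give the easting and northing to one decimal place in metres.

Zone 35 central meridian λ₀ = 6×35 − 183 = 27°; Δλ = +2.4933°.
Transverse Mercator on WGS84 with k₀ = 0.9996 gives E = 738267.945 m, N = 3423034.944 m.

E 738267.9 m, N 3423034.9 m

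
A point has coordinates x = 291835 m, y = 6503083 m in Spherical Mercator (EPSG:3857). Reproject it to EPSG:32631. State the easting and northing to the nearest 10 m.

Web Mercator inverse (R = 6378137 m) → φ = 50.32690103°, λ = 2.62159841°.
UTM 31N forward: E = 473065.430 m, N = 5575046.542 m.

E 473070 m, N 5575050 m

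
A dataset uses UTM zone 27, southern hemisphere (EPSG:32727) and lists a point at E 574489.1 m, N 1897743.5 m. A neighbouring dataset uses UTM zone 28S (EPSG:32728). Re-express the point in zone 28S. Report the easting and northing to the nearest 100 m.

E 378800 m, N 1895400 m

UTM 27S → geographic: φ = -73.00319983°, λ = -18.71649975°.
UTM 28S (λ₀ = -15°) forward: E = 378809.519 m, N = 1895402.868 m.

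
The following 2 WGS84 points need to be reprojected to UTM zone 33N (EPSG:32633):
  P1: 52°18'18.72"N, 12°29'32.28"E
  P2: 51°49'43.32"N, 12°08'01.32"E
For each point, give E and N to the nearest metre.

UTM zone 33N: λ₀ = 15°, k₀ = 0.9996.
P1 (52.3052°, 12.4923°) → (329031.973, 5797945.655) m.
P2 (51.8287°, 12.1337°) → (302496.164, 5745871.273) m.

P1: E 329032 m, N 5797946 m; P2: E 302496 m, N 5745871 m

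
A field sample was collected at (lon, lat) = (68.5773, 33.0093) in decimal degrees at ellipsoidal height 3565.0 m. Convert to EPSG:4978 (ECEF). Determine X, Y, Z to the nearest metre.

WGS84: a = 6378137 m, e² = 0.006694380; N(φ) = a/√(1−e²sin²φ) = 6384482.364 m.
X = (N+h)·cosφ·cosλ = 1956585.236 m; Y = (N+h)·cosφ·sinλ = 4986800.454 m; Z = (N(1−e²)+h)·sinφ = 3456765.734 m.

X 1956585 m, Y 4986800 m, Z 3456766 m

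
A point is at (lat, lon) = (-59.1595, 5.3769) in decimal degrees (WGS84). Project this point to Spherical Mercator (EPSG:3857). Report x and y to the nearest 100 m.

x 598600 m, y -8214900 m

Web Mercator is spherical with R = a = 6378137 m.
x = R·λ = 6378137 × 0.093844609 = 598553.770 m.
y = R·ln tan(π/4 + φ/2) = 6378137 × -1.287984424 = -8214941.108 m.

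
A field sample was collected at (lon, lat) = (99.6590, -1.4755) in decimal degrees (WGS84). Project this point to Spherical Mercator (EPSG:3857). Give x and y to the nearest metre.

Web Mercator is spherical with R = a = 6378137 m.
x = R·λ = 6378137 × 1.739377679 = 11093989.133 m.
y = R·ln tan(π/4 + φ/2) = 6378137 × -0.025755180 = -164270.067 m.

x 11093989 m, y -164270 m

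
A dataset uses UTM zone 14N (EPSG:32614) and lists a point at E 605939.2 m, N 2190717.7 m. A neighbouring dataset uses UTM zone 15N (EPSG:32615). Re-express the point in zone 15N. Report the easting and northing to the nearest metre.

E -22960 m, N 2198130 m

UTM 14N → geographic: φ = 19.80949969°, λ = -97.98849961°.
UTM 15N (λ₀ = -93°) forward: E = -22960.477 m, N = 2198129.732 m.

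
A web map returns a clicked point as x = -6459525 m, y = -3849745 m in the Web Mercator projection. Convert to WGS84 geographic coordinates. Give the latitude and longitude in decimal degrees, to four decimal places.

lat -32.6561°, lon -58.0269°

R = 6378137 m. λ = x/R = -58.02690036°.
φ = 2·arctan(exp(y/R)) − 90° = 2·arctan(0.54685) − 90° = -32.65609660°.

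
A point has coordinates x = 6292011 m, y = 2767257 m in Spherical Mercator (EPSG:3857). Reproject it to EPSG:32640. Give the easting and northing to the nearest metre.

Web Mercator inverse (R = 6378137 m) → φ = 24.11360093°, λ = 56.52209649°.
UTM 40N forward: E = 451434.308 m, N = 2666886.585 m.

E 451434 m, N 2666887 m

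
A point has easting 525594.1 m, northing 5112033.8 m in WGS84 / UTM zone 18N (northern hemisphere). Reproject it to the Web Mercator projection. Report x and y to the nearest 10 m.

x -8312060 m, y 5806250 m

Unproject from UTM 18N (λ₀ = -75°) → φ = 46.16140001°, λ = -74.66849961°.
Web Mercator (R = 6378137 m): x = -8312059.354 m, y = 5806251.517 m.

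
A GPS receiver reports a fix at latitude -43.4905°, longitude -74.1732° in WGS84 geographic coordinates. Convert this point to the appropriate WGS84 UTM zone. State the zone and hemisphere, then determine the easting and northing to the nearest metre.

Zone 18S: E 566853 m, N 5184382 m

Longitude -74.1732° lies in the 6° band [-78°, -72°), giving zone 18; latitude is south of the equator, so 18S.
Zone 18 central meridian λ₀ = 6×18 − 183 = -75°; Δλ = +0.8268°.
Transverse Mercator on WGS84 with k₀ = 0.9996 gives E = 566852.696 m, N = 5184381.684 m.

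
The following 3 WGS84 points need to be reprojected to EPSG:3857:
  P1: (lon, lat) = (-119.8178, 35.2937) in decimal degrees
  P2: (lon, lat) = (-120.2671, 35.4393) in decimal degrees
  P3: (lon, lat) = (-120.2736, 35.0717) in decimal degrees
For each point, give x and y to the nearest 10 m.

Web Mercator: x = R·λ, y = R·ln tan(π/4+φ/2), R = 6378137 m.
P1 (35.2937°, -119.8178°) → (-13338056.484, 4203865.777) m.
P2 (35.4393°, -120.2671°) → (-13388072.331, 4223741.676) m.
P3 (35.0717°, -120.2736°) → (-13388795.908, 4173629.162) m.

P1: x -13338060 m, y 4203870 m; P2: x -13388070 m, y 4223740 m; P3: x -13388800 m, y 4173630 m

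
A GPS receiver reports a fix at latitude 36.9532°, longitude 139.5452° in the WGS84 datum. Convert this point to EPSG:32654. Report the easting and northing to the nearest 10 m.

Zone 54 central meridian λ₀ = 6×54 − 183 = 141°; Δλ = -1.4548°.
Transverse Mercator on WGS84 with k₀ = 0.9996 gives E = 370474.433 m, N = 4090669.385 m.

E 370470 m, N 4090670 m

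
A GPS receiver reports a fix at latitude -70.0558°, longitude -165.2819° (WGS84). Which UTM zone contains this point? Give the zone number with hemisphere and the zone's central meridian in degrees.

Zone 3S, central meridian -165°

UTM zone = ⌊(λ + 180)/6⌋ + 1; -165.2819° ∈ [-168°, -162°) → zone 3.
Hemisphere: S (φ < 0).
Central meridian λ₀ = 6×3 − 183 = -165°.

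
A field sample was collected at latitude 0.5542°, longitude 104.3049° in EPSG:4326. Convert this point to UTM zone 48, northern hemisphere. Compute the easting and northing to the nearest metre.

E 422654 m, N 61260 m

Zone 48 central meridian λ₀ = 6×48 − 183 = 105°; Δλ = -0.6951°.
Transverse Mercator on WGS84 with k₀ = 0.9996 gives E = 422654.458 m, N = 61260.309 m.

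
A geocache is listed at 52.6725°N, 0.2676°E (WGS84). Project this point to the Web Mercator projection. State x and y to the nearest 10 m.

x 29790 m, y 6922650 m

Web Mercator is spherical with R = a = 6378137 m.
x = R·λ = 6378137 × 0.004670501 = 29789.096 m.
y = R·ln tan(π/4 + φ/2) = 6378137 × 1.085371411 = 6922647.557 m.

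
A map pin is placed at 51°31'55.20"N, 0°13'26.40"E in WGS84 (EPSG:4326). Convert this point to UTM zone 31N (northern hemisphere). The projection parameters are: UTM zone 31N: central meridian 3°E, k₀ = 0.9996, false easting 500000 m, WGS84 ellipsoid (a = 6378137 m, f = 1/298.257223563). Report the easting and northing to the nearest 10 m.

E 307460 m, N 5712640 m

Zone 31 central meridian λ₀ = 6×31 − 183 = 3°; Δλ = -2.7760°.
Transverse Mercator on WGS84 with k₀ = 0.9996 gives E = 307462.186 m, N = 5712641.186 m.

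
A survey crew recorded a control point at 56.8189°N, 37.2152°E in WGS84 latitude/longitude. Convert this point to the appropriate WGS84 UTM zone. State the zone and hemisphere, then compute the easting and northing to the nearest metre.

Longitude 37.2152° lies in the 6° band [36°, 42°), giving zone 37; latitude is north of the equator, so 37N.
Zone 37 central meridian λ₀ = 6×37 − 183 = 39°; Δλ = -1.7848°.
Transverse Mercator on WGS84 with k₀ = 0.9996 gives E = 391058.134 m, N = 6298647.324 m.

Zone 37N: E 391058 m, N 6298647 m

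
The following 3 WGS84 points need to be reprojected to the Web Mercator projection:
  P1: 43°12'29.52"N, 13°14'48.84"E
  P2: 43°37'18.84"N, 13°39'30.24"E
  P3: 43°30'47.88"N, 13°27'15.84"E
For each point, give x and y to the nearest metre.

P1: x 1474638 m, y 5343716 m; P2: x 1520446 m, y 5407116 m; P3: x 1497737 m, y 5390431 m

Web Mercator: x = R·λ, y = R·ln tan(π/4+φ/2), R = 6378137 m.
P1 (43.2082°, 13.2469°) → (1474638.163, 5343715.893) m.
P2 (43.6219°, 13.6584°) → (1520446.133, 5407115.566) m.
P3 (43.5133°, 13.4544°) → (1497736.957, 5390430.581) m.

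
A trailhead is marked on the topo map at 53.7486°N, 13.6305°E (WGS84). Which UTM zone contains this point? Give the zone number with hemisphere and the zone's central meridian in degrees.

Zone 33N, central meridian 15°

UTM zone = ⌊(λ + 180)/6⌋ + 1; 13.6305° ∈ [12°, 18°) → zone 33.
Hemisphere: N (φ ≥ 0).
Central meridian λ₀ = 6×33 − 183 = 15°.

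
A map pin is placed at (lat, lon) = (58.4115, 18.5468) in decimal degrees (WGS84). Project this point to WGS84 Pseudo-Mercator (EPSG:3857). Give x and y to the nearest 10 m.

Web Mercator is spherical with R = a = 6378137 m.
x = R·λ = 6378137 × 0.323702726 = 2064620.332 m.
y = R·ln tan(π/4 + φ/2) = 6378137 × 1.262792286 = 8054262.204 m.

x 2064620 m, y 8054260 m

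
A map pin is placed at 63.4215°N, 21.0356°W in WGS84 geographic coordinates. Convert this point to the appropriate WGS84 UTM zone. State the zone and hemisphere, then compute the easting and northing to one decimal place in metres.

Zone 27N: E 498222.8 m, N 7032553.4 m

Longitude -21.0356° lies in the 6° band [-24°, -18°), giving zone 27; latitude is north of the equator, so 27N.
Zone 27 central meridian λ₀ = 6×27 − 183 = -21°; Δλ = -0.0356°.
Transverse Mercator on WGS84 with k₀ = 0.9996 gives E = 498222.817 m, N = 7032553.411 m.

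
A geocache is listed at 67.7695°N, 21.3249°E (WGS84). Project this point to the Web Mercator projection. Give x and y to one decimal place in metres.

x 2373877.0 m, y 10378839.7 m

Web Mercator is spherical with R = a = 6378137 m.
x = R·λ = 6378137 × 0.372189718 = 2373877.009 m.
y = R·ln tan(π/4 + φ/2) = 6378137 × 1.627252545 = 10378839.663 m.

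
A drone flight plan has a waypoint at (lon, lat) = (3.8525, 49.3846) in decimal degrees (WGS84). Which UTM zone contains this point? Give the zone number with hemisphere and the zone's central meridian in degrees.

UTM zone = ⌊(λ + 180)/6⌋ + 1; 3.8525° ∈ [0°, 6°) → zone 31.
Hemisphere: N (φ ≥ 0).
Central meridian λ₀ = 6×31 − 183 = 3°.

Zone 31N, central meridian 3°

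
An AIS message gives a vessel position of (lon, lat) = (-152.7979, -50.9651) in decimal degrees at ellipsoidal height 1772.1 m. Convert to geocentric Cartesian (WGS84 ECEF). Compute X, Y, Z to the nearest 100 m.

WGS84: a = 6378137 m, e² = 0.006694380; N(φ) = a/√(1−e²sin²φ) = 6391057.186 m.
X = (N+h)·cosφ·cosλ = -3580868.093 m; Y = (N+h)·cosφ·sinλ = -1840482.139 m; Z = (N(1−e²)+h)·sinφ = -4932476.832 m.

X -3580900 m, Y -1840500 m, Z -4932500 m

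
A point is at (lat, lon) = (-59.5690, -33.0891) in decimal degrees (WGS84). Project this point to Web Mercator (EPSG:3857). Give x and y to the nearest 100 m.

Web Mercator is spherical with R = a = 6378137 m.
x = R·λ = 6378137 × -0.577513742 = -3683461.763 m.
y = R·ln tan(π/4 + φ/2) = 6378137 × -1.302010186 = -8304399.341 m.

x -3683500 m, y -8304400 m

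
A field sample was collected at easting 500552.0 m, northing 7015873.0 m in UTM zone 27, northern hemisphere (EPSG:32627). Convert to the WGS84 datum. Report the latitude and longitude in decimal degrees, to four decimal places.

Zone 27N: λ₀ = -21°, k₀ = 0.9996, false easting 500000 m.
Meridian distance M = (N − FN)/k₀ = 7018680.5 m.
Inverse transverse Mercator on WGS84 gives φ = 63.27179992°, λ = -20.98899983°.

lat 63.2718°, lon -20.9890°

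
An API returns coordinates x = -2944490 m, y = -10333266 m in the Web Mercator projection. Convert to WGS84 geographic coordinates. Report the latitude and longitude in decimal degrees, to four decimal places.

R = 6378137 m. λ = x/R = -26.45080371°.
φ = 2·arctan(exp(y/R)) − 90° = 2·arctan(0.19788) − 90° = -67.61409888°.

lat -67.6141°, lon -26.4508°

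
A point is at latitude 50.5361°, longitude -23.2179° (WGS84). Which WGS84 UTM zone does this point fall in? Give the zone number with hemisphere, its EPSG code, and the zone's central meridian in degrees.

Zone 27N (EPSG:32627), central meridian -21°

UTM zone = ⌊(λ + 180)/6⌋ + 1; -23.2179° ∈ [-24°, -18°) → zone 27.
Hemisphere: N (φ ≥ 0).
Central meridian λ₀ = 6×27 − 183 = -21°.
EPSG code: 32627.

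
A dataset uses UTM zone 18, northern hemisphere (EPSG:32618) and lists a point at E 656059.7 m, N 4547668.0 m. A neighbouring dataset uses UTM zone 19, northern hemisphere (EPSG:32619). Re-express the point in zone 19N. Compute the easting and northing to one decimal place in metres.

E 151903.1 m, N 4554280.4 m

UTM 18N → geographic: φ = 41.06529959°, λ = -73.14260013°.
UTM 19N (λ₀ = -69°) forward: E = 151903.090 m, N = 4554280.436 m.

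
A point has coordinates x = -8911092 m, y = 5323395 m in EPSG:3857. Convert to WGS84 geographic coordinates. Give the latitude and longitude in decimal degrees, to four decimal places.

R = 6378137 m. λ = x/R = -80.04970142°.
φ = 2·arctan(exp(y/R)) − 90° = 2·arctan(2.30397) − 90° = 43.07500270°.

lat 43.0750°, lon -80.0497°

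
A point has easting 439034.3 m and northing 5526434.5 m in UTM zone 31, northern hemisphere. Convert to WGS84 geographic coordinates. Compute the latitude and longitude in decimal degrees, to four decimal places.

Zone 31N: λ₀ = 3°, k₀ = 0.9996, false easting 500000 m.
Meridian distance M = (N − FN)/k₀ = 5528646.0 m.
Inverse transverse Mercator on WGS84 gives φ = 49.88719966°, λ = 2.15129949°.

lat 49.8872°, lon 2.1513°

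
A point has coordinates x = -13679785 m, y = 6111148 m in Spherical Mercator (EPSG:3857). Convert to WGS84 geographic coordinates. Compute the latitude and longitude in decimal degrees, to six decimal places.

R = 6378137 m. λ = x/R = -122.88759949°.
φ = 2·arctan(exp(y/R)) − 90° = 2·arctan(2.60684) − 90° = 48.02579934°.

lat 48.025799°, lon -122.887599°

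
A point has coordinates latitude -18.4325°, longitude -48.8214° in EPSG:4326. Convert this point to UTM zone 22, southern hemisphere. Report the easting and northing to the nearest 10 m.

Zone 22 central meridian λ₀ = 6×22 − 183 = -51°; Δλ = +2.1786°.
Transverse Mercator on WGS84 with k₀ = 0.9996 gives E = 730108.195 m, N = 7960579.538 m.

E 730110 m, N 7960580 m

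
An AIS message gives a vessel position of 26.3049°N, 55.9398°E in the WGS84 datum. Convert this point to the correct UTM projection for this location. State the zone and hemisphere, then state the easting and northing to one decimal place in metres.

Longitude 55.9398° lies in the 6° band [54°, 60°), giving zone 40; latitude is north of the equator, so 40N.
Zone 40 central meridian λ₀ = 6×40 − 183 = 57°; Δλ = -1.0602°.
Transverse Mercator on WGS84 with k₀ = 0.9996 gives E = 394169.357 m, N = 2909884.238 m.

Zone 40N: E 394169.4 m, N 2909884.2 m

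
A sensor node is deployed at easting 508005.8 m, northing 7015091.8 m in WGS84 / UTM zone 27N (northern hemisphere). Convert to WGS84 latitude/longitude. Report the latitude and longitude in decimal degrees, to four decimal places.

Zone 27N: λ₀ = -21°, k₀ = 0.9996, false easting 500000 m.
Meridian distance M = (N − FN)/k₀ = 7017899.0 m.
Inverse transverse Mercator on WGS84 gives φ = 63.26469981°, λ = -20.84050075°.

lat 63.2647°, lon -20.8405°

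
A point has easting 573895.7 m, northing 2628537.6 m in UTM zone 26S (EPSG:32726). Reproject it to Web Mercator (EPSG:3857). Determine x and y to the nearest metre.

x -2821081 m, y -10002138 m

Unproject from UTM 26S (λ₀ = -27°) → φ = -66.45370037°, λ = -25.34220079°.
Web Mercator (R = 6378137 m): x = -2821080.888 m, y = -10002137.688 m.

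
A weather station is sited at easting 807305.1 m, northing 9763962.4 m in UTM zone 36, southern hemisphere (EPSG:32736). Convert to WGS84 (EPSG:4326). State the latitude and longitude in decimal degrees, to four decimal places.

lat -2.1330°, lon 35.7625°

Zone 36S: λ₀ = 33°, k₀ = 0.9996, false easting 500000 m, false northing 10000000 m.
Meridian distance M = (N − FN)/k₀ = -236132.1 m.
Inverse transverse Mercator on WGS84 gives φ = -2.13300021°, λ = 35.76250020°.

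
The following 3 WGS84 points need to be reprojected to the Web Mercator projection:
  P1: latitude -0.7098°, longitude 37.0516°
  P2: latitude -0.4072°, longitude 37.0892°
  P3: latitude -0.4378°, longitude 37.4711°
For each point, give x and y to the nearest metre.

Web Mercator: x = R·λ, y = R·ln tan(π/4+φ/2), R = 6378137 m.
P1 (-0.7098°, 37.0516°) → (4124565.245, -79016.596) m.
P2 (-0.4072°, 37.0892°) → (4128750.858, -45329.678) m.
P3 (-0.4378°, 37.4711°) → (4171263.771, -48736.147) m.

P1: x 4124565 m, y -79017 m; P2: x 4128751 m, y -45330 m; P3: x 4171264 m, y -48736 m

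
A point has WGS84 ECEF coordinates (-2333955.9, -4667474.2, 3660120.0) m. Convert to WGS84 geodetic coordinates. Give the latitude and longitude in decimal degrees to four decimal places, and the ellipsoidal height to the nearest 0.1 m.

λ = atan2(Y, X) = -116.56719985°; p = √(X²+Y²) = 5218492.7 m.
Bowring's method on WGS84 (a = 6378137 m, b = 6356752.314 m) gives φ = 35.22589982°, h = 3037.363 m.

lat 35.2259°, lon -116.5672°, h 3037.4 m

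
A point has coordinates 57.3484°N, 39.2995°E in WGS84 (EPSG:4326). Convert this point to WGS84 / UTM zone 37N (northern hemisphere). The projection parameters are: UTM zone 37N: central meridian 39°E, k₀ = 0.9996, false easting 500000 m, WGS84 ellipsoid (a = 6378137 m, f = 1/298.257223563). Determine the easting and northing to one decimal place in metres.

E 518023.6 m, N 6356208.9 m

Zone 37 central meridian λ₀ = 6×37 − 183 = 39°; Δλ = +0.2995°.
Transverse Mercator on WGS84 with k₀ = 0.9996 gives E = 518023.596 m, N = 6356208.930 m.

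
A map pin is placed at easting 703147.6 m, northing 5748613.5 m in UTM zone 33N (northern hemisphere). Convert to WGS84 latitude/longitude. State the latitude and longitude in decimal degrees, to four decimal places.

Zone 33N: λ₀ = 15°, k₀ = 0.9996, false easting 500000 m.
Meridian distance M = (N − FN)/k₀ = 5750913.9 m.
Inverse transverse Mercator on WGS84 gives φ = 51.85129994°, λ = 17.94970047°.

lat 51.8513°, lon 17.9497°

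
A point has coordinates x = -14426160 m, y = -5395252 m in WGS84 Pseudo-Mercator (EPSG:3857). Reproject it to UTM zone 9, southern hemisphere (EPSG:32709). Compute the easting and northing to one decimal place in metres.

Web Mercator inverse (R = 6378137 m) → φ = -43.54470199°, λ = -129.59240019°.
UTM 9S forward: E = 452143.108 m, N = 5178523.639 m.

E 452143.1 m, N 5178523.6 m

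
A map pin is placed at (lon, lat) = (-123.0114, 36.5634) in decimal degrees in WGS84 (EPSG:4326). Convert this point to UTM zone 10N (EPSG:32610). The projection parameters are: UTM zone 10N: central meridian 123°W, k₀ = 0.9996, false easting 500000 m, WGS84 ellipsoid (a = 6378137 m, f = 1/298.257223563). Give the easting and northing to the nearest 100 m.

Zone 10 central meridian λ₀ = 6×10 − 183 = -123°; Δλ = -0.0114°.
Transverse Mercator on WGS84 with k₀ = 0.9996 gives E = 498979.903 m, N = 4046440.756 m.

E 499000 m, N 4046400 m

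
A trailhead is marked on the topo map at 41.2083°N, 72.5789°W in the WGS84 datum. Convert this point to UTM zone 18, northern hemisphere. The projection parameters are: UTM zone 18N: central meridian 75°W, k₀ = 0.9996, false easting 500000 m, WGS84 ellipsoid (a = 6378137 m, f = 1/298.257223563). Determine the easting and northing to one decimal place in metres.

Zone 18 central meridian λ₀ = 6×18 − 183 = -75°; Δλ = +2.4211°.
Transverse Mercator on WGS84 with k₀ = 0.9996 gives E = 702983.918 m, N = 4564707.023 m.

E 702983.9 m, N 4564707.0 m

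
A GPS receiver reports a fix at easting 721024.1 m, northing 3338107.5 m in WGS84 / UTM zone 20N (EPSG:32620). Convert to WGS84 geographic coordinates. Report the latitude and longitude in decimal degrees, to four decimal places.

lat 30.1543°, lon -60.7051°

Zone 20N: λ₀ = -63°, k₀ = 0.9996, false easting 500000 m.
Meridian distance M = (N − FN)/k₀ = 3339443.3 m.
Inverse transverse Mercator on WGS84 gives φ = 30.15429991°, λ = -60.70509968°.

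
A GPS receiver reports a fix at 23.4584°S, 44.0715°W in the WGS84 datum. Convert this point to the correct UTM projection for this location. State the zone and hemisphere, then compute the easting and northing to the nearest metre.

Zone 23S: E 594833 m, N 7405428 m

Longitude -44.0715° lies in the 6° band [-48°, -42°), giving zone 23; latitude is south of the equator, so 23S.
Zone 23 central meridian λ₀ = 6×23 − 183 = -45°; Δλ = +0.9285°.
Transverse Mercator on WGS84 with k₀ = 0.9996 gives E = 594832.605 m, N = 7405428.108 m.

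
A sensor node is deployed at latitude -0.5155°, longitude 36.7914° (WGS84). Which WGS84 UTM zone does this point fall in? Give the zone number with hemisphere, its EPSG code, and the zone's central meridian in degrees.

UTM zone = ⌊(λ + 180)/6⌋ + 1; 36.7914° ∈ [36°, 42°) → zone 37.
Hemisphere: S (φ < 0).
Central meridian λ₀ = 6×37 − 183 = 39°.
EPSG code: 32737.

Zone 37S (EPSG:32737), central meridian 39°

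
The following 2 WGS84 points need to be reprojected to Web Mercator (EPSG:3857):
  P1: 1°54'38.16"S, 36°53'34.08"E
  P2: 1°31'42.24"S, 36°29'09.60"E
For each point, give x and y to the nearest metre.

Web Mercator: x = R·λ, y = R·ln tan(π/4+φ/2), R = 6378137 m.
P1 (-1.9106°, 36.8928°) → (4106887.710, -212726.447) m.
P2 (-1.5284°, 36.4860°) → (4061602.941, -170160.892) m.

P1: x 4106888 m, y -212726 m; P2: x 4061603 m, y -170161 m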